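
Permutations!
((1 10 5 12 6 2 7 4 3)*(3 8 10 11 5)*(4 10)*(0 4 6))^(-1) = ((0 4 8 6 2 7 10 3 1 11 5 12))^(-1) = (0 12 5 11 1 3 10 7 2 6 8 4)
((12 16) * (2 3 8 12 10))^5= (2 10 16 12 8 3)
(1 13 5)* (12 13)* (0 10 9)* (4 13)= [10, 12, 2, 3, 13, 1, 6, 7, 8, 0, 9, 11, 4, 5]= (0 10 9)(1 12 4 13 5)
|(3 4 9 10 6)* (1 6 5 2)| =8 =|(1 6 3 4 9 10 5 2)|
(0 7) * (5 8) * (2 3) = (0 7)(2 3)(5 8) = [7, 1, 3, 2, 4, 8, 6, 0, 5]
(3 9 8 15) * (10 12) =(3 9 8 15)(10 12) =[0, 1, 2, 9, 4, 5, 6, 7, 15, 8, 12, 11, 10, 13, 14, 3]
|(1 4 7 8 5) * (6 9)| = 10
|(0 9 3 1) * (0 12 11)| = |(0 9 3 1 12 11)| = 6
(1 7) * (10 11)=(1 7)(10 11)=[0, 7, 2, 3, 4, 5, 6, 1, 8, 9, 11, 10]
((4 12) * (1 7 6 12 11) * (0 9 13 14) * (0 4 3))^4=(0 4 6 9 11 12 13 1 3 14 7)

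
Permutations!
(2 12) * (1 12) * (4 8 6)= (1 12 2)(4 8 6)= [0, 12, 1, 3, 8, 5, 4, 7, 6, 9, 10, 11, 2]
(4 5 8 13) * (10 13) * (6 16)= [0, 1, 2, 3, 5, 8, 16, 7, 10, 9, 13, 11, 12, 4, 14, 15, 6]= (4 5 8 10 13)(6 16)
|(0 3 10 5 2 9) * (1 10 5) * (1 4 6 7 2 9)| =12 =|(0 3 5 9)(1 10 4 6 7 2)|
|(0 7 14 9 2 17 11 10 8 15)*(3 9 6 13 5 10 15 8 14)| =|(0 7 3 9 2 17 11 15)(5 10 14 6 13)| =40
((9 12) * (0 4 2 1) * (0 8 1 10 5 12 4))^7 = ((1 8)(2 10 5 12 9 4))^7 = (1 8)(2 10 5 12 9 4)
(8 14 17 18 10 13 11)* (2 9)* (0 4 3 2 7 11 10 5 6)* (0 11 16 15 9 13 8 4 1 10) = [1, 10, 13, 2, 3, 6, 11, 16, 14, 7, 8, 4, 12, 0, 17, 9, 15, 18, 5] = (0 1 10 8 14 17 18 5 6 11 4 3 2 13)(7 16 15 9)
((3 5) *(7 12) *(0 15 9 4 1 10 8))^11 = ((0 15 9 4 1 10 8)(3 5)(7 12))^11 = (0 1 15 10 9 8 4)(3 5)(7 12)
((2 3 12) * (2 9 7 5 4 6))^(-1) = (2 6 4 5 7 9 12 3)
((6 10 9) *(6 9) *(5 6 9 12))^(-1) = (5 12 9 10 6) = ((5 6 10 9 12))^(-1)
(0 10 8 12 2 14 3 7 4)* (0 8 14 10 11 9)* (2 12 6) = (0 11 9)(2 10 14 3 7 4 8 6) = [11, 1, 10, 7, 8, 5, 2, 4, 6, 0, 14, 9, 12, 13, 3]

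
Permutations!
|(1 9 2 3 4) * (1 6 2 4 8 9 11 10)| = 6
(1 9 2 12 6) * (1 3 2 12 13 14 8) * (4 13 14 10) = [0, 9, 14, 2, 13, 5, 3, 7, 1, 12, 4, 11, 6, 10, 8] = (1 9 12 6 3 2 14 8)(4 13 10)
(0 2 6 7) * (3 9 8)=(0 2 6 7)(3 9 8)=[2, 1, 6, 9, 4, 5, 7, 0, 3, 8]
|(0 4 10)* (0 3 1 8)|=6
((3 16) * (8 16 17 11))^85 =((3 17 11 8 16))^85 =(17)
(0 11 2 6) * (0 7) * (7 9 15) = (0 11 2 6 9 15 7) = [11, 1, 6, 3, 4, 5, 9, 0, 8, 15, 10, 2, 12, 13, 14, 7]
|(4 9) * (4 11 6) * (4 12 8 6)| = 3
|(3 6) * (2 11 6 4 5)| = |(2 11 6 3 4 5)| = 6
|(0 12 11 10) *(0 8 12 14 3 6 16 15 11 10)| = 21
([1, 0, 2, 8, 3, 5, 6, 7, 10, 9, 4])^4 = (10)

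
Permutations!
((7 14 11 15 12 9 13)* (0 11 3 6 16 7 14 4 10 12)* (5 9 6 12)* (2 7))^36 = (16)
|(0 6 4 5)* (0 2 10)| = |(0 6 4 5 2 10)| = 6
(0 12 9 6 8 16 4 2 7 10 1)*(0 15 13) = (0 12 9 6 8 16 4 2 7 10 1 15 13) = [12, 15, 7, 3, 2, 5, 8, 10, 16, 6, 1, 11, 9, 0, 14, 13, 4]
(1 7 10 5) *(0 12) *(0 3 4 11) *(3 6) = (0 12 6 3 4 11)(1 7 10 5) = [12, 7, 2, 4, 11, 1, 3, 10, 8, 9, 5, 0, 6]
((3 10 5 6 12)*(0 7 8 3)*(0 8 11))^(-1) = ((0 7 11)(3 10 5 6 12 8))^(-1) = (0 11 7)(3 8 12 6 5 10)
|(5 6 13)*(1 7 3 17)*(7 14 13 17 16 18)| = |(1 14 13 5 6 17)(3 16 18 7)| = 12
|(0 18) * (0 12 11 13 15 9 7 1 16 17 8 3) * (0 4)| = 14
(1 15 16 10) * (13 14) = (1 15 16 10)(13 14) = [0, 15, 2, 3, 4, 5, 6, 7, 8, 9, 1, 11, 12, 14, 13, 16, 10]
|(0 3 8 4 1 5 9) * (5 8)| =12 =|(0 3 5 9)(1 8 4)|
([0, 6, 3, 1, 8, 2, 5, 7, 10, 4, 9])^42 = [0, 5, 1, 6, 10, 3, 2, 7, 9, 8, 4]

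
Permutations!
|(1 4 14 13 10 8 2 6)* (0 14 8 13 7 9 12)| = 10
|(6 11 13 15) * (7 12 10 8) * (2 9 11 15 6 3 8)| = |(2 9 11 13 6 15 3 8 7 12 10)| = 11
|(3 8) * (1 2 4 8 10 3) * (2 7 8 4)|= 6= |(1 7 8)(3 10)|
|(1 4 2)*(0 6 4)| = 5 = |(0 6 4 2 1)|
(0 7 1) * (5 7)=[5, 0, 2, 3, 4, 7, 6, 1]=(0 5 7 1)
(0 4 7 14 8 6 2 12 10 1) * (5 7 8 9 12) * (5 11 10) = (0 4 8 6 2 11 10 1)(5 7 14 9 12) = [4, 0, 11, 3, 8, 7, 2, 14, 6, 12, 1, 10, 5, 13, 9]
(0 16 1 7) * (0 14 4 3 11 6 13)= (0 16 1 7 14 4 3 11 6 13)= [16, 7, 2, 11, 3, 5, 13, 14, 8, 9, 10, 6, 12, 0, 4, 15, 1]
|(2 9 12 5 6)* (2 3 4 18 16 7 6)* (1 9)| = |(1 9 12 5 2)(3 4 18 16 7 6)| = 30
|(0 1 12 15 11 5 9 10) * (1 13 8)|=10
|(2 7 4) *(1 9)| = 6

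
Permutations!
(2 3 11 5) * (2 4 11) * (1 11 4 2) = [0, 11, 3, 1, 4, 2, 6, 7, 8, 9, 10, 5] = (1 11 5 2 3)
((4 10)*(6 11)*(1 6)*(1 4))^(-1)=(1 10 4 11 6)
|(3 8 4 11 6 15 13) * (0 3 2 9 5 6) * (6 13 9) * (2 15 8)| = 28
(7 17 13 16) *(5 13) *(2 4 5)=[0, 1, 4, 3, 5, 13, 6, 17, 8, 9, 10, 11, 12, 16, 14, 15, 7, 2]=(2 4 5 13 16 7 17)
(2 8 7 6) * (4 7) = (2 8 4 7 6) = [0, 1, 8, 3, 7, 5, 2, 6, 4]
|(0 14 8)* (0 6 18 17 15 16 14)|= 7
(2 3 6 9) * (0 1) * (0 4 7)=[1, 4, 3, 6, 7, 5, 9, 0, 8, 2]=(0 1 4 7)(2 3 6 9)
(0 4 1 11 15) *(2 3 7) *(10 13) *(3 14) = [4, 11, 14, 7, 1, 5, 6, 2, 8, 9, 13, 15, 12, 10, 3, 0] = (0 4 1 11 15)(2 14 3 7)(10 13)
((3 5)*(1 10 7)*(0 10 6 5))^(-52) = (0 6 10 5 7 3 1) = ((0 10 7 1 6 5 3))^(-52)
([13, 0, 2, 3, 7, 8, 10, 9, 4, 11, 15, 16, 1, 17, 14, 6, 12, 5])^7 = [9, 7, 2, 3, 0, 12, 10, 13, 1, 17, 15, 5, 4, 11, 14, 6, 8, 16]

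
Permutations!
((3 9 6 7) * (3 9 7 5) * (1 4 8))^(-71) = ((1 4 8)(3 7 9 6 5))^(-71) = (1 4 8)(3 5 6 9 7)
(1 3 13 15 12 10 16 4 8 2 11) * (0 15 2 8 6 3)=[15, 0, 11, 13, 6, 5, 3, 7, 8, 9, 16, 1, 10, 2, 14, 12, 4]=(0 15 12 10 16 4 6 3 13 2 11 1)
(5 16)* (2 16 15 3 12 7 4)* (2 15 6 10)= (2 16 5 6 10)(3 12 7 4 15)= [0, 1, 16, 12, 15, 6, 10, 4, 8, 9, 2, 11, 7, 13, 14, 3, 5]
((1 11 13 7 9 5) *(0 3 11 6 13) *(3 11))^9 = (0 11)(1 7)(5 13)(6 9)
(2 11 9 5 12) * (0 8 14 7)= (0 8 14 7)(2 11 9 5 12)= [8, 1, 11, 3, 4, 12, 6, 0, 14, 5, 10, 9, 2, 13, 7]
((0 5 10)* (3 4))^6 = ((0 5 10)(3 4))^6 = (10)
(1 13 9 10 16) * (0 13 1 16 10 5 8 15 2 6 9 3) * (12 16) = (0 13 3)(2 6 9 5 8 15)(12 16) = [13, 1, 6, 0, 4, 8, 9, 7, 15, 5, 10, 11, 16, 3, 14, 2, 12]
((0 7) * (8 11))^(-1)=((0 7)(8 11))^(-1)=(0 7)(8 11)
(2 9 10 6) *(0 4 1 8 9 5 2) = (0 4 1 8 9 10 6)(2 5) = [4, 8, 5, 3, 1, 2, 0, 7, 9, 10, 6]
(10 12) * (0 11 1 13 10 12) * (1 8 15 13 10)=(0 11 8 15 13 1 10)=[11, 10, 2, 3, 4, 5, 6, 7, 15, 9, 0, 8, 12, 1, 14, 13]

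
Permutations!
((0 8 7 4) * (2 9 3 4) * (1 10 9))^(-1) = (0 4 3 9 10 1 2 7 8)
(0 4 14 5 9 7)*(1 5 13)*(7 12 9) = (0 4 14 13 1 5 7)(9 12) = [4, 5, 2, 3, 14, 7, 6, 0, 8, 12, 10, 11, 9, 1, 13]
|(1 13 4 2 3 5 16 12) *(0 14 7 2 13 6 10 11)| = |(0 14 7 2 3 5 16 12 1 6 10 11)(4 13)| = 12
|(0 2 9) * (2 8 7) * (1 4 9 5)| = |(0 8 7 2 5 1 4 9)| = 8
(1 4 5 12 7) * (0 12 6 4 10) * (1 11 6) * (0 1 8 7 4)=[12, 10, 2, 3, 5, 8, 0, 11, 7, 9, 1, 6, 4]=(0 12 4 5 8 7 11 6)(1 10)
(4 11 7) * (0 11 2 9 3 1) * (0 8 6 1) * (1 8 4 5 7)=(0 11 1 4 2 9 3)(5 7)(6 8)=[11, 4, 9, 0, 2, 7, 8, 5, 6, 3, 10, 1]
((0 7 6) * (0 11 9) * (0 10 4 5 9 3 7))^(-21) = (3 11 6 7)(4 10 9 5)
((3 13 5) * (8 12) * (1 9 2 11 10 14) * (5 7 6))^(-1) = (1 14 10 11 2 9)(3 5 6 7 13)(8 12)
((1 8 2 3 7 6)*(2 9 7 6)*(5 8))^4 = (1 7)(2 5)(3 8)(6 9)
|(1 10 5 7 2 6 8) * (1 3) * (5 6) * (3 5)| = |(1 10 6 8 5 7 2 3)| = 8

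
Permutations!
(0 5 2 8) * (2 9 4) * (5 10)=(0 10 5 9 4 2 8)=[10, 1, 8, 3, 2, 9, 6, 7, 0, 4, 5]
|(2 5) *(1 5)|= |(1 5 2)|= 3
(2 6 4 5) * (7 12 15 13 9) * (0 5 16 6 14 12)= [5, 1, 14, 3, 16, 2, 4, 0, 8, 7, 10, 11, 15, 9, 12, 13, 6]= (0 5 2 14 12 15 13 9 7)(4 16 6)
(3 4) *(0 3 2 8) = (0 3 4 2 8) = [3, 1, 8, 4, 2, 5, 6, 7, 0]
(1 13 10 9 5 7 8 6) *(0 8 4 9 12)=[8, 13, 2, 3, 9, 7, 1, 4, 6, 5, 12, 11, 0, 10]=(0 8 6 1 13 10 12)(4 9 5 7)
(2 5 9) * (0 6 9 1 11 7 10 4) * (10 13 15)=(0 6 9 2 5 1 11 7 13 15 10 4)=[6, 11, 5, 3, 0, 1, 9, 13, 8, 2, 4, 7, 12, 15, 14, 10]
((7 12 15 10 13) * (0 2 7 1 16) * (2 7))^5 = (0 13 12 16 10 7 1 15)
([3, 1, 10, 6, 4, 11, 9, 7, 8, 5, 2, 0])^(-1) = (0 11 5 9 6 3)(2 10)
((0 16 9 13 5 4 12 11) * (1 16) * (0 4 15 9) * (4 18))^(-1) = (0 16 1)(4 18 11 12)(5 13 9 15)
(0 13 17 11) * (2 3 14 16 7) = (0 13 17 11)(2 3 14 16 7) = [13, 1, 3, 14, 4, 5, 6, 2, 8, 9, 10, 0, 12, 17, 16, 15, 7, 11]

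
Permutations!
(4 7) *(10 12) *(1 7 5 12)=(1 7 4 5 12 10)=[0, 7, 2, 3, 5, 12, 6, 4, 8, 9, 1, 11, 10]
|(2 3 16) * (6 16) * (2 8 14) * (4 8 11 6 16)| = |(2 3 16 11 6 4 8 14)| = 8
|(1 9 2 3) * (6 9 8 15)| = 7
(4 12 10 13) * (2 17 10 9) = [0, 1, 17, 3, 12, 5, 6, 7, 8, 2, 13, 11, 9, 4, 14, 15, 16, 10] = (2 17 10 13 4 12 9)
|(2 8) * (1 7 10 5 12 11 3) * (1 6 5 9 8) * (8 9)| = 5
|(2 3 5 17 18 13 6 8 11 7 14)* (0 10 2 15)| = 14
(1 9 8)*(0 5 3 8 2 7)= [5, 9, 7, 8, 4, 3, 6, 0, 1, 2]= (0 5 3 8 1 9 2 7)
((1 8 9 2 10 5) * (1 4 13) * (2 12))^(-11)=((1 8 9 12 2 10 5 4 13))^(-11)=(1 4 10 12 8 13 5 2 9)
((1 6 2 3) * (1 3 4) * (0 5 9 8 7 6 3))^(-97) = (0 8 2 3 9 6 1 5 7 4) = ((0 5 9 8 7 6 2 4 1 3))^(-97)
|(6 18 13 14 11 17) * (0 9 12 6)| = |(0 9 12 6 18 13 14 11 17)| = 9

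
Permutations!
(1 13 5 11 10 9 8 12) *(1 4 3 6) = (1 13 5 11 10 9 8 12 4 3 6) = [0, 13, 2, 6, 3, 11, 1, 7, 12, 8, 9, 10, 4, 5]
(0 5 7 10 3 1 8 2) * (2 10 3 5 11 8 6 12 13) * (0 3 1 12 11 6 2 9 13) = [6, 2, 3, 12, 4, 7, 11, 1, 10, 13, 5, 8, 0, 9] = (0 6 11 8 10 5 7 1 2 3 12)(9 13)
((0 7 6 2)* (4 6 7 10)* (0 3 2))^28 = ((0 10 4 6)(2 3))^28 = (10)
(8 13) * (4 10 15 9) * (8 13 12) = (4 10 15 9)(8 12) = [0, 1, 2, 3, 10, 5, 6, 7, 12, 4, 15, 11, 8, 13, 14, 9]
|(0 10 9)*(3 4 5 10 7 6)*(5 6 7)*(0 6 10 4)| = 7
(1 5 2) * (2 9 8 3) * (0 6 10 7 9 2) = (0 6 10 7 9 8 3)(1 5 2) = [6, 5, 1, 0, 4, 2, 10, 9, 3, 8, 7]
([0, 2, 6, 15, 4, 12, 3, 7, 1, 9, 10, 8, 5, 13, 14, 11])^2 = [0, 6, 3, 11, 4, 5, 15, 7, 2, 9, 10, 1, 12, 13, 14, 8]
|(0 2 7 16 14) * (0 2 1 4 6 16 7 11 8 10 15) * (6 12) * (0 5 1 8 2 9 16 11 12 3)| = 24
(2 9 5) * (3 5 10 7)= (2 9 10 7 3 5)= [0, 1, 9, 5, 4, 2, 6, 3, 8, 10, 7]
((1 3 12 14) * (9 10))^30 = ((1 3 12 14)(9 10))^30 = (1 12)(3 14)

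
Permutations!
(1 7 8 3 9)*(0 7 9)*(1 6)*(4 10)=(0 7 8 3)(1 9 6)(4 10)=[7, 9, 2, 0, 10, 5, 1, 8, 3, 6, 4]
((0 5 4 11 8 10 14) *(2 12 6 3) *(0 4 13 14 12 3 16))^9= ((0 5 13 14 4 11 8 10 12 6 16)(2 3))^9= (0 6 10 11 14 5 16 12 8 4 13)(2 3)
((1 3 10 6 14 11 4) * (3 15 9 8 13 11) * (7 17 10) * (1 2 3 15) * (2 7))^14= (4 10 15 13 7 6 9 11 17 14 8)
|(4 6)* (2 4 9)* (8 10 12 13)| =|(2 4 6 9)(8 10 12 13)| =4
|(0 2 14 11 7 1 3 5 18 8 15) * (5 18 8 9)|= |(0 2 14 11 7 1 3 18 9 5 8 15)|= 12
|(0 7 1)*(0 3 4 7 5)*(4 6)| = |(0 5)(1 3 6 4 7)| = 10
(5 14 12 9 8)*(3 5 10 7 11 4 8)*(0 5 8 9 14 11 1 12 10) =(0 5 11 4 9 3 8)(1 12 14 10 7) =[5, 12, 2, 8, 9, 11, 6, 1, 0, 3, 7, 4, 14, 13, 10]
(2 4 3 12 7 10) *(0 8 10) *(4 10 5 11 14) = [8, 1, 10, 12, 3, 11, 6, 0, 5, 9, 2, 14, 7, 13, 4] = (0 8 5 11 14 4 3 12 7)(2 10)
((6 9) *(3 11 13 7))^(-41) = (3 7 13 11)(6 9)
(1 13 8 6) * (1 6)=(1 13 8)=[0, 13, 2, 3, 4, 5, 6, 7, 1, 9, 10, 11, 12, 8]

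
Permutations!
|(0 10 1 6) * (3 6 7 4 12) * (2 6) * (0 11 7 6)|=|(0 10 1 6 11 7 4 12 3 2)|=10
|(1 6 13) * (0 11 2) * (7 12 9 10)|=|(0 11 2)(1 6 13)(7 12 9 10)|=12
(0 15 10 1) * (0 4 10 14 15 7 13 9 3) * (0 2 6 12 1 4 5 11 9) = (0 7 13)(1 5 11 9 3 2 6 12)(4 10)(14 15) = [7, 5, 6, 2, 10, 11, 12, 13, 8, 3, 4, 9, 1, 0, 15, 14]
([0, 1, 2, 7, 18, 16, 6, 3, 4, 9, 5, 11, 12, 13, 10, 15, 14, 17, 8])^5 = [0, 1, 2, 7, 8, 16, 6, 3, 18, 9, 5, 11, 12, 13, 10, 15, 14, 17, 4]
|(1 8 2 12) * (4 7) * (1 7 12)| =3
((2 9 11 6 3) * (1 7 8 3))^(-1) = ((1 7 8 3 2 9 11 6))^(-1) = (1 6 11 9 2 3 8 7)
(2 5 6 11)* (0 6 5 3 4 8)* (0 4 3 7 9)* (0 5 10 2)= [6, 1, 7, 3, 8, 10, 11, 9, 4, 5, 2, 0]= (0 6 11)(2 7 9 5 10)(4 8)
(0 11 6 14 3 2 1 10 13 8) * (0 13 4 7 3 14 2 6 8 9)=(14)(0 11 8 13 9)(1 10 4 7 3 6 2)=[11, 10, 1, 6, 7, 5, 2, 3, 13, 0, 4, 8, 12, 9, 14]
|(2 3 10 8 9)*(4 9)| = 6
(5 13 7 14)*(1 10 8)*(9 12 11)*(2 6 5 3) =(1 10 8)(2 6 5 13 7 14 3)(9 12 11) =[0, 10, 6, 2, 4, 13, 5, 14, 1, 12, 8, 9, 11, 7, 3]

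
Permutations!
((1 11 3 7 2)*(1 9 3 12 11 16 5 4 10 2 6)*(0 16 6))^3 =((0 16 5 4 10 2 9 3 7)(1 6)(11 12))^3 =(0 4 9)(1 6)(2 7 5)(3 16 10)(11 12)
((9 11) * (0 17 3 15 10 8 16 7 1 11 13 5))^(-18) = (0 1 15 13 16 17 11 10 5 7 3 9 8)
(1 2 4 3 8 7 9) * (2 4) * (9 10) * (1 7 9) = (1 4 3 8 9 7 10) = [0, 4, 2, 8, 3, 5, 6, 10, 9, 7, 1]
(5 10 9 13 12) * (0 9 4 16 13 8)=(0 9 8)(4 16 13 12 5 10)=[9, 1, 2, 3, 16, 10, 6, 7, 0, 8, 4, 11, 5, 12, 14, 15, 13]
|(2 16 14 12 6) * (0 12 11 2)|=12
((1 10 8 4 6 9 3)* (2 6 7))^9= (10)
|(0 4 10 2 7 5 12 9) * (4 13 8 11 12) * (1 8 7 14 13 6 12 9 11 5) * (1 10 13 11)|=14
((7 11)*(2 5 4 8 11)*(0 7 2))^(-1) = (0 7)(2 11 8 4 5)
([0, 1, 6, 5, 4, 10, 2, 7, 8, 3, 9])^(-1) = (2 6)(3 9 10 5)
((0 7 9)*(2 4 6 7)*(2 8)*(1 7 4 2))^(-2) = (0 7 8 9 1) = ((0 8 1 7 9)(4 6))^(-2)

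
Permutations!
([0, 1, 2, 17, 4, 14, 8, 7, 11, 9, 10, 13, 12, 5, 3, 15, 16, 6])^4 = [0, 1, 2, 11, 4, 6, 5, 7, 14, 9, 10, 3, 12, 17, 8, 15, 16, 13]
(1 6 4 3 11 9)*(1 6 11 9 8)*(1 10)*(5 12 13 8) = [0, 11, 2, 9, 3, 12, 4, 7, 10, 6, 1, 5, 13, 8] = (1 11 5 12 13 8 10)(3 9 6 4)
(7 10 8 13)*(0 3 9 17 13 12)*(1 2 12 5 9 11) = (0 3 11 1 2 12)(5 9 17 13 7 10 8) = [3, 2, 12, 11, 4, 9, 6, 10, 5, 17, 8, 1, 0, 7, 14, 15, 16, 13]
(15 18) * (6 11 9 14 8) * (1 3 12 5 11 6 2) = (1 3 12 5 11 9 14 8 2)(15 18) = [0, 3, 1, 12, 4, 11, 6, 7, 2, 14, 10, 9, 5, 13, 8, 18, 16, 17, 15]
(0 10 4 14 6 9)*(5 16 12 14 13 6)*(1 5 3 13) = [10, 5, 2, 13, 1, 16, 9, 7, 8, 0, 4, 11, 14, 6, 3, 15, 12] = (0 10 4 1 5 16 12 14 3 13 6 9)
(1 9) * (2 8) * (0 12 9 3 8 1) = (0 12 9)(1 3 8 2) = [12, 3, 1, 8, 4, 5, 6, 7, 2, 0, 10, 11, 9]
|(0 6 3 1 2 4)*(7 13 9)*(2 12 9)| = 10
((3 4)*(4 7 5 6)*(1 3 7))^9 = (1 3)(4 7 5 6)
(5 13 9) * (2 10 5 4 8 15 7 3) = (2 10 5 13 9 4 8 15 7 3) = [0, 1, 10, 2, 8, 13, 6, 3, 15, 4, 5, 11, 12, 9, 14, 7]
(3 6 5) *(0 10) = (0 10)(3 6 5) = [10, 1, 2, 6, 4, 3, 5, 7, 8, 9, 0]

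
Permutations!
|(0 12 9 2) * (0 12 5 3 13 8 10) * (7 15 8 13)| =21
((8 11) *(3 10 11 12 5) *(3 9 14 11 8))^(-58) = (3 14 5 8)(9 12 10 11)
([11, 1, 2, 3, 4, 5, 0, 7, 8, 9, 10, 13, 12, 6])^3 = [6, 1, 2, 3, 4, 5, 13, 7, 8, 9, 10, 0, 12, 11]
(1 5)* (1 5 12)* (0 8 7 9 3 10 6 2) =[8, 12, 0, 10, 4, 5, 2, 9, 7, 3, 6, 11, 1] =(0 8 7 9 3 10 6 2)(1 12)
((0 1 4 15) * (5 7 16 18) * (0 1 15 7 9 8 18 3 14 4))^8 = ((0 15 1)(3 14 4 7 16)(5 9 8 18))^8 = (18)(0 1 15)(3 7 14 16 4)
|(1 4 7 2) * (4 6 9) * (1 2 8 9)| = |(1 6)(4 7 8 9)| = 4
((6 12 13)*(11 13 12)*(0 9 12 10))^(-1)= ((0 9 12 10)(6 11 13))^(-1)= (0 10 12 9)(6 13 11)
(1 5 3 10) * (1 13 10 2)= (1 5 3 2)(10 13)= [0, 5, 1, 2, 4, 3, 6, 7, 8, 9, 13, 11, 12, 10]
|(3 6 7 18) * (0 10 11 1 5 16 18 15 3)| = |(0 10 11 1 5 16 18)(3 6 7 15)| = 28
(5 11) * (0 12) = [12, 1, 2, 3, 4, 11, 6, 7, 8, 9, 10, 5, 0] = (0 12)(5 11)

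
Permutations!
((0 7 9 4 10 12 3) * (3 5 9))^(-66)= ((0 7 3)(4 10 12 5 9))^(-66)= (4 9 5 12 10)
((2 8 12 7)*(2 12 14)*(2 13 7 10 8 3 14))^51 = ((2 3 14 13 7 12 10 8))^51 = (2 13 10 3 7 8 14 12)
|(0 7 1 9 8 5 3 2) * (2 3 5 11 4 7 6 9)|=|(0 6 9 8 11 4 7 1 2)|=9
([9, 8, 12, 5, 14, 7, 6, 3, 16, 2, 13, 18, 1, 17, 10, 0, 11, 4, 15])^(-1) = (0 15 18 11 16 8 1 12 2 9)(3 7 5)(4 17 13 10 14)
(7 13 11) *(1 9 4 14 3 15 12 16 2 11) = [0, 9, 11, 15, 14, 5, 6, 13, 8, 4, 10, 7, 16, 1, 3, 12, 2] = (1 9 4 14 3 15 12 16 2 11 7 13)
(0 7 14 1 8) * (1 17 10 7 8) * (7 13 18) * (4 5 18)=(0 8)(4 5 18 7 14 17 10 13)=[8, 1, 2, 3, 5, 18, 6, 14, 0, 9, 13, 11, 12, 4, 17, 15, 16, 10, 7]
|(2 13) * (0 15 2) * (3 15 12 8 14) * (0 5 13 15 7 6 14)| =12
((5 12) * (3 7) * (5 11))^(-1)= ((3 7)(5 12 11))^(-1)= (3 7)(5 11 12)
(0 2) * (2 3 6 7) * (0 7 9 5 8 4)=(0 3 6 9 5 8 4)(2 7)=[3, 1, 7, 6, 0, 8, 9, 2, 4, 5]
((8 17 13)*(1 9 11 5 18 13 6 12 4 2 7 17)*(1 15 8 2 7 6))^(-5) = (1 6 11 4 18 17 2 9 12 5 7 13)(8 15)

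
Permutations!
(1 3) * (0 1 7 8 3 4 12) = (0 1 4 12)(3 7 8) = [1, 4, 2, 7, 12, 5, 6, 8, 3, 9, 10, 11, 0]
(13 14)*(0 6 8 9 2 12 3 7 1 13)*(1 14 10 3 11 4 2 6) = (0 1 13 10 3 7 14)(2 12 11 4)(6 8 9) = [1, 13, 12, 7, 2, 5, 8, 14, 9, 6, 3, 4, 11, 10, 0]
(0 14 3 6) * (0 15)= (0 14 3 6 15)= [14, 1, 2, 6, 4, 5, 15, 7, 8, 9, 10, 11, 12, 13, 3, 0]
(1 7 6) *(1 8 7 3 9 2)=(1 3 9 2)(6 8 7)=[0, 3, 1, 9, 4, 5, 8, 6, 7, 2]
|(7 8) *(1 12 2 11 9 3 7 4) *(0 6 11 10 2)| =10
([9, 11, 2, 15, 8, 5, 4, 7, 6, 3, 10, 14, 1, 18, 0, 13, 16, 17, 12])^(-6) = [13, 9, 2, 12, 4, 5, 6, 7, 8, 18, 10, 3, 0, 11, 15, 1, 16, 17, 14]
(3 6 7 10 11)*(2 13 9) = [0, 1, 13, 6, 4, 5, 7, 10, 8, 2, 11, 3, 12, 9] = (2 13 9)(3 6 7 10 11)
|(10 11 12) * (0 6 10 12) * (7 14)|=|(0 6 10 11)(7 14)|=4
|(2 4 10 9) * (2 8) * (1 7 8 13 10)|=15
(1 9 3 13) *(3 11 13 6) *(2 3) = (1 9 11 13)(2 3 6) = [0, 9, 3, 6, 4, 5, 2, 7, 8, 11, 10, 13, 12, 1]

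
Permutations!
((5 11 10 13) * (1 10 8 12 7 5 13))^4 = (13)(5 7 12 8 11)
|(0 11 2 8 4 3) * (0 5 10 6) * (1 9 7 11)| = |(0 1 9 7 11 2 8 4 3 5 10 6)| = 12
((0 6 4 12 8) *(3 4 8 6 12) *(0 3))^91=(0 12 6 8 3 4)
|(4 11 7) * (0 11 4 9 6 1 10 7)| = 10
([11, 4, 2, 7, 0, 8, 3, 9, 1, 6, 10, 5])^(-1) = (0 4 1 8 5 11)(3 6 9 7)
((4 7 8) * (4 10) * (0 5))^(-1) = (0 5)(4 10 8 7)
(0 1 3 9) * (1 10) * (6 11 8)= (0 10 1 3 9)(6 11 8)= [10, 3, 2, 9, 4, 5, 11, 7, 6, 0, 1, 8]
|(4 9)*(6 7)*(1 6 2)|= 4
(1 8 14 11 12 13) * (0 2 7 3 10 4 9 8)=(0 2 7 3 10 4 9 8 14 11 12 13 1)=[2, 0, 7, 10, 9, 5, 6, 3, 14, 8, 4, 12, 13, 1, 11]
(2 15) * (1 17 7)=(1 17 7)(2 15)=[0, 17, 15, 3, 4, 5, 6, 1, 8, 9, 10, 11, 12, 13, 14, 2, 16, 7]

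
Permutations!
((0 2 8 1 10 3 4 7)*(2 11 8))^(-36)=((0 11 8 1 10 3 4 7))^(-36)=(0 10)(1 7)(3 11)(4 8)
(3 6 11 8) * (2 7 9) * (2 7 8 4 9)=(2 8 3 6 11 4 9 7)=[0, 1, 8, 6, 9, 5, 11, 2, 3, 7, 10, 4]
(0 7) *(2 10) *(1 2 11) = (0 7)(1 2 10 11) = [7, 2, 10, 3, 4, 5, 6, 0, 8, 9, 11, 1]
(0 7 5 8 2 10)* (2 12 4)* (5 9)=(0 7 9 5 8 12 4 2 10)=[7, 1, 10, 3, 2, 8, 6, 9, 12, 5, 0, 11, 4]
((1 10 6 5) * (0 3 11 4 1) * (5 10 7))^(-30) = (0 7 4 3 5 1 11)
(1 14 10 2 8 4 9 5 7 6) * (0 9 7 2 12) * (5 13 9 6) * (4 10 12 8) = (0 6 1 14 12)(2 4 7 5)(8 10)(9 13) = [6, 14, 4, 3, 7, 2, 1, 5, 10, 13, 8, 11, 0, 9, 12]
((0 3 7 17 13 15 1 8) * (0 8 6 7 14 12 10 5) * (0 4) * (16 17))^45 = (0 12 4 14 5 3 10)(1 16 15 7 13 6 17)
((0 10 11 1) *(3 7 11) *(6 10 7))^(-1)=((0 7 11 1)(3 6 10))^(-1)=(0 1 11 7)(3 10 6)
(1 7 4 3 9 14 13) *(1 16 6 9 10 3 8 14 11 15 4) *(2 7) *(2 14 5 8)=(1 14 13 16 6 9 11 15 4 2 7)(3 10)(5 8)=[0, 14, 7, 10, 2, 8, 9, 1, 5, 11, 3, 15, 12, 16, 13, 4, 6]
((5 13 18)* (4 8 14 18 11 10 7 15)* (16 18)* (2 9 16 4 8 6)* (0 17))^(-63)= ((0 17)(2 9 16 18 5 13 11 10 7 15 8 14 4 6))^(-63)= (0 17)(2 10)(4 13)(5 14)(6 11)(7 9)(8 18)(15 16)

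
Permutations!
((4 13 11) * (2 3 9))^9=(13)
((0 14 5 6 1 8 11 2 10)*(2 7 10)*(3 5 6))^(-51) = ((0 14 6 1 8 11 7 10)(3 5))^(-51) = (0 11 6 10 8 14 7 1)(3 5)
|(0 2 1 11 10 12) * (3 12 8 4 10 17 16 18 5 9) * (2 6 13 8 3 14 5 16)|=|(0 6 13 8 4 10 3 12)(1 11 17 2)(5 9 14)(16 18)|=24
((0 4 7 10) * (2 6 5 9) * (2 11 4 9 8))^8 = (0 11 7)(4 10 9)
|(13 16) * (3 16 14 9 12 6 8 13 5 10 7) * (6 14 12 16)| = |(3 6 8 13 12 14 9 16 5 10 7)| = 11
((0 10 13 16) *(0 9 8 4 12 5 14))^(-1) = (0 14 5 12 4 8 9 16 13 10)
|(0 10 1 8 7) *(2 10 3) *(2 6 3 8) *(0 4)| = 12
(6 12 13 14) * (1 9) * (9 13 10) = (1 13 14 6 12 10 9) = [0, 13, 2, 3, 4, 5, 12, 7, 8, 1, 9, 11, 10, 14, 6]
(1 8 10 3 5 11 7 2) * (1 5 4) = (1 8 10 3 4)(2 5 11 7) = [0, 8, 5, 4, 1, 11, 6, 2, 10, 9, 3, 7]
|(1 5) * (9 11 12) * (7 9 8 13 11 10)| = 12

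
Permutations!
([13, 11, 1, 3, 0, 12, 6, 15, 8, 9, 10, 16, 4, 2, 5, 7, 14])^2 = [2, 16, 11, 3, 13, 4, 6, 7, 8, 9, 10, 14, 0, 1, 12, 15, 5]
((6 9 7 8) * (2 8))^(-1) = ((2 8 6 9 7))^(-1) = (2 7 9 6 8)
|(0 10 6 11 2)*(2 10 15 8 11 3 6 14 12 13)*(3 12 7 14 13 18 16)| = |(0 15 8 11 10 13 2)(3 6 12 18 16)(7 14)| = 70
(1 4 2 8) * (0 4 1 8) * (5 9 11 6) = (0 4 2)(5 9 11 6) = [4, 1, 0, 3, 2, 9, 5, 7, 8, 11, 10, 6]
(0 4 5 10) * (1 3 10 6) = (0 4 5 6 1 3 10) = [4, 3, 2, 10, 5, 6, 1, 7, 8, 9, 0]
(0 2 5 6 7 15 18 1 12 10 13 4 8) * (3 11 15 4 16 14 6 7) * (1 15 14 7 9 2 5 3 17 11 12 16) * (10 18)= (0 5 9 2 3 12 18 15 10 13 1 16 7 4 8)(6 17 11 14)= [5, 16, 3, 12, 8, 9, 17, 4, 0, 2, 13, 14, 18, 1, 6, 10, 7, 11, 15]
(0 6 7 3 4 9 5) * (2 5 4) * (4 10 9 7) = (0 6 4 7 3 2 5)(9 10) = [6, 1, 5, 2, 7, 0, 4, 3, 8, 10, 9]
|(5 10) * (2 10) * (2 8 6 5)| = 6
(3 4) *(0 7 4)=(0 7 4 3)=[7, 1, 2, 0, 3, 5, 6, 4]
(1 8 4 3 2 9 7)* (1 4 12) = (1 8 12)(2 9 7 4 3) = [0, 8, 9, 2, 3, 5, 6, 4, 12, 7, 10, 11, 1]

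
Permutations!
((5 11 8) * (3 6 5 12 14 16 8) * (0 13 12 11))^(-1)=(0 5 6 3 11 8 16 14 12 13)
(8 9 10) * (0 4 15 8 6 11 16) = (0 4 15 8 9 10 6 11 16) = [4, 1, 2, 3, 15, 5, 11, 7, 9, 10, 6, 16, 12, 13, 14, 8, 0]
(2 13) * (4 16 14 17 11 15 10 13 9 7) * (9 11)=(2 11 15 10 13)(4 16 14 17 9 7)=[0, 1, 11, 3, 16, 5, 6, 4, 8, 7, 13, 15, 12, 2, 17, 10, 14, 9]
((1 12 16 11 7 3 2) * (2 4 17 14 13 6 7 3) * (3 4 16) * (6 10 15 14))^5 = ((1 12 3 16 11 4 17 6 7 2)(10 15 14 13))^5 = (1 4)(2 11)(3 6)(7 16)(10 15 14 13)(12 17)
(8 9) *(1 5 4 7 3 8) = [0, 5, 2, 8, 7, 4, 6, 3, 9, 1] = (1 5 4 7 3 8 9)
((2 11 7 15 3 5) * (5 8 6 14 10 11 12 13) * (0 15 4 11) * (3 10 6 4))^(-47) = ((0 15 10)(2 12 13 5)(3 8 4 11 7)(6 14))^(-47) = (0 15 10)(2 12 13 5)(3 11 8 7 4)(6 14)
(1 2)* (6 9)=(1 2)(6 9)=[0, 2, 1, 3, 4, 5, 9, 7, 8, 6]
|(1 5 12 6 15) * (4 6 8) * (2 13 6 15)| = 6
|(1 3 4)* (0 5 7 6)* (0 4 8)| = 8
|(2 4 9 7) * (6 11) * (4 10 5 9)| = 10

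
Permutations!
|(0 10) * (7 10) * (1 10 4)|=|(0 7 4 1 10)|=5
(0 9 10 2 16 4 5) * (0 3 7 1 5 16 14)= [9, 5, 14, 7, 16, 3, 6, 1, 8, 10, 2, 11, 12, 13, 0, 15, 4]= (0 9 10 2 14)(1 5 3 7)(4 16)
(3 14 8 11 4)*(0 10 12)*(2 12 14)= (0 10 14 8 11 4 3 2 12)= [10, 1, 12, 2, 3, 5, 6, 7, 11, 9, 14, 4, 0, 13, 8]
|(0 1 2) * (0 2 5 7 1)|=3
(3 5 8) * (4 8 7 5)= [0, 1, 2, 4, 8, 7, 6, 5, 3]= (3 4 8)(5 7)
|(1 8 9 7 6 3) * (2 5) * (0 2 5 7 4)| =|(0 2 7 6 3 1 8 9 4)| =9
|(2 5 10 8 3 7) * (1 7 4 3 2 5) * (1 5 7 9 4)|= 4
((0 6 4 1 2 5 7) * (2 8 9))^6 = (0 2 1)(4 7 9)(5 8 6)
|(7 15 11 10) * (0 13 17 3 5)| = 20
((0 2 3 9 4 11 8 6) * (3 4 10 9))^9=(0 11)(2 8)(4 6)(9 10)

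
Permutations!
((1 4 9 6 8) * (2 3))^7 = ((1 4 9 6 8)(2 3))^7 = (1 9 8 4 6)(2 3)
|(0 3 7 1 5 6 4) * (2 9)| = |(0 3 7 1 5 6 4)(2 9)| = 14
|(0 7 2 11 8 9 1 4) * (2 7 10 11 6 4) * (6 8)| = 20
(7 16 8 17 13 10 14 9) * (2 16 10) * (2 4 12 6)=(2 16 8 17 13 4 12 6)(7 10 14 9)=[0, 1, 16, 3, 12, 5, 2, 10, 17, 7, 14, 11, 6, 4, 9, 15, 8, 13]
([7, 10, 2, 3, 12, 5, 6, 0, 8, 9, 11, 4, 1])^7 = [7, 11, 2, 3, 1, 5, 6, 0, 8, 9, 4, 12, 10]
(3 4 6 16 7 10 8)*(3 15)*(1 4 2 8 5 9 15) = (1 4 6 16 7 10 5 9 15 3 2 8) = [0, 4, 8, 2, 6, 9, 16, 10, 1, 15, 5, 11, 12, 13, 14, 3, 7]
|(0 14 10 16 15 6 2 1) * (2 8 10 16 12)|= |(0 14 16 15 6 8 10 12 2 1)|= 10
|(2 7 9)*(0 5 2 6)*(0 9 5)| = 6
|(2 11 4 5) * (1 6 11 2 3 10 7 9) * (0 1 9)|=|(0 1 6 11 4 5 3 10 7)|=9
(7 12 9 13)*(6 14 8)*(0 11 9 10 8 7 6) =(0 11 9 13 6 14 7 12 10 8) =[11, 1, 2, 3, 4, 5, 14, 12, 0, 13, 8, 9, 10, 6, 7]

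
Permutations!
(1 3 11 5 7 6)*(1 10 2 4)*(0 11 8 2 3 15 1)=[11, 15, 4, 8, 0, 7, 10, 6, 2, 9, 3, 5, 12, 13, 14, 1]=(0 11 5 7 6 10 3 8 2 4)(1 15)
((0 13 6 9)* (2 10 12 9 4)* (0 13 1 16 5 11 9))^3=(0 5 13 2)(1 11 6 10)(4 12 16 9)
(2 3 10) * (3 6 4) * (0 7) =(0 7)(2 6 4 3 10) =[7, 1, 6, 10, 3, 5, 4, 0, 8, 9, 2]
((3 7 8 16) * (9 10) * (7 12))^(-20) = (16)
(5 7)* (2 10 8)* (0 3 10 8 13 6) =(0 3 10 13 6)(2 8)(5 7) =[3, 1, 8, 10, 4, 7, 0, 5, 2, 9, 13, 11, 12, 6]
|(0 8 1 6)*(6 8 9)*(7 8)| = 3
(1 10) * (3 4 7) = (1 10)(3 4 7) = [0, 10, 2, 4, 7, 5, 6, 3, 8, 9, 1]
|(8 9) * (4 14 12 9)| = 5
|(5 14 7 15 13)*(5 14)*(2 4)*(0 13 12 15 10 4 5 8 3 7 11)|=|(0 13 14 11)(2 5 8 3 7 10 4)(12 15)|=28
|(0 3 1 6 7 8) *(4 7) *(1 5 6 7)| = |(0 3 5 6 4 1 7 8)| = 8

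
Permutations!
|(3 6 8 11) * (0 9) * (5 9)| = |(0 5 9)(3 6 8 11)| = 12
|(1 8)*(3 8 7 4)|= |(1 7 4 3 8)|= 5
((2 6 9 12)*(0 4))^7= ((0 4)(2 6 9 12))^7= (0 4)(2 12 9 6)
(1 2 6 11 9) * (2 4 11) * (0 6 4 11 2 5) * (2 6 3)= (0 3 2 4 6 5)(1 11 9)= [3, 11, 4, 2, 6, 0, 5, 7, 8, 1, 10, 9]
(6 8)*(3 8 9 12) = [0, 1, 2, 8, 4, 5, 9, 7, 6, 12, 10, 11, 3] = (3 8 6 9 12)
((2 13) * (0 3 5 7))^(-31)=(0 3 5 7)(2 13)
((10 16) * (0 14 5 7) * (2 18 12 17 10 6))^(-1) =(0 7 5 14)(2 6 16 10 17 12 18)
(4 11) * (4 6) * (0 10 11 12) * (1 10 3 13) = [3, 10, 2, 13, 12, 5, 4, 7, 8, 9, 11, 6, 0, 1] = (0 3 13 1 10 11 6 4 12)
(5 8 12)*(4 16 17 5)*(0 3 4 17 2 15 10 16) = (0 3 4)(2 15 10 16)(5 8 12 17) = [3, 1, 15, 4, 0, 8, 6, 7, 12, 9, 16, 11, 17, 13, 14, 10, 2, 5]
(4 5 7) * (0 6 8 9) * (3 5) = (0 6 8 9)(3 5 7 4) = [6, 1, 2, 5, 3, 7, 8, 4, 9, 0]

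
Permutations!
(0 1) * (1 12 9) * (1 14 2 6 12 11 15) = (0 11 15 1)(2 6 12 9 14) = [11, 0, 6, 3, 4, 5, 12, 7, 8, 14, 10, 15, 9, 13, 2, 1]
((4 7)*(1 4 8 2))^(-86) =((1 4 7 8 2))^(-86) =(1 2 8 7 4)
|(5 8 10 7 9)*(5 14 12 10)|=10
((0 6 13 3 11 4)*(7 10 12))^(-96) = ((0 6 13 3 11 4)(7 10 12))^(-96) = (13)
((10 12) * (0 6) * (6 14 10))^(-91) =((0 14 10 12 6))^(-91) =(0 6 12 10 14)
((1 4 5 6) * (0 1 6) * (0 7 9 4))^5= (0 1)(4 5 7 9)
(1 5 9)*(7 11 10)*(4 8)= [0, 5, 2, 3, 8, 9, 6, 11, 4, 1, 7, 10]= (1 5 9)(4 8)(7 11 10)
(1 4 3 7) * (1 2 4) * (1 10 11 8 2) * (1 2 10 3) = (1 3 7 2 4)(8 10 11) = [0, 3, 4, 7, 1, 5, 6, 2, 10, 9, 11, 8]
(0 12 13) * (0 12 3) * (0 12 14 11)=(0 3 12 13 14 11)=[3, 1, 2, 12, 4, 5, 6, 7, 8, 9, 10, 0, 13, 14, 11]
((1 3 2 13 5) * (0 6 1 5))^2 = (0 1 2)(3 13 6)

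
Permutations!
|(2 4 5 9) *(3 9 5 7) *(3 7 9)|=3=|(2 4 9)|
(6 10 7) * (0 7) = (0 7 6 10) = [7, 1, 2, 3, 4, 5, 10, 6, 8, 9, 0]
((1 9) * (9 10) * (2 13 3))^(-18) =(13)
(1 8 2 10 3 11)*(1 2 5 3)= (1 8 5 3 11 2 10)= [0, 8, 10, 11, 4, 3, 6, 7, 5, 9, 1, 2]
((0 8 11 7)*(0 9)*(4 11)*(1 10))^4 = ((0 8 4 11 7 9)(1 10))^4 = (0 7 4)(8 9 11)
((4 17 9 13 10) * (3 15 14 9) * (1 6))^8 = ((1 6)(3 15 14 9 13 10 4 17))^8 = (17)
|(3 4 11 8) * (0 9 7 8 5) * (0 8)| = 15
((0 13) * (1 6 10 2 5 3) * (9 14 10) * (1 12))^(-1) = ((0 13)(1 6 9 14 10 2 5 3 12))^(-1) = (0 13)(1 12 3 5 2 10 14 9 6)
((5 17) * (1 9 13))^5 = ((1 9 13)(5 17))^5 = (1 13 9)(5 17)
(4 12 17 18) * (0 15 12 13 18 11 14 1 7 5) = (0 15 12 17 11 14 1 7 5)(4 13 18) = [15, 7, 2, 3, 13, 0, 6, 5, 8, 9, 10, 14, 17, 18, 1, 12, 16, 11, 4]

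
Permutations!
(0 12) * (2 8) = [12, 1, 8, 3, 4, 5, 6, 7, 2, 9, 10, 11, 0] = (0 12)(2 8)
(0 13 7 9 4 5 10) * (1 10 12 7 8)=(0 13 8 1 10)(4 5 12 7 9)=[13, 10, 2, 3, 5, 12, 6, 9, 1, 4, 0, 11, 7, 8]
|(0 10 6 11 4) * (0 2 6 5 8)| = |(0 10 5 8)(2 6 11 4)| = 4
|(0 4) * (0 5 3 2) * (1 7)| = 10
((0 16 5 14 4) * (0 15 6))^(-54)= (0 5 4 6 16 14 15)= ((0 16 5 14 4 15 6))^(-54)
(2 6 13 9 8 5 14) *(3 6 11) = [0, 1, 11, 6, 4, 14, 13, 7, 5, 8, 10, 3, 12, 9, 2] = (2 11 3 6 13 9 8 5 14)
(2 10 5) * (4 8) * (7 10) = (2 7 10 5)(4 8) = [0, 1, 7, 3, 8, 2, 6, 10, 4, 9, 5]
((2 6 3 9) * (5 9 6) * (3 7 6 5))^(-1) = (2 9 5 3)(6 7) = ((2 3 5 9)(6 7))^(-1)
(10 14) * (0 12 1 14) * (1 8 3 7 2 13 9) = (0 12 8 3 7 2 13 9 1 14 10) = [12, 14, 13, 7, 4, 5, 6, 2, 3, 1, 0, 11, 8, 9, 10]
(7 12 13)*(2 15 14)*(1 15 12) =(1 15 14 2 12 13 7) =[0, 15, 12, 3, 4, 5, 6, 1, 8, 9, 10, 11, 13, 7, 2, 14]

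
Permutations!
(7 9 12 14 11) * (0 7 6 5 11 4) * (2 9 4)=(0 7 4)(2 9 12 14)(5 11 6)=[7, 1, 9, 3, 0, 11, 5, 4, 8, 12, 10, 6, 14, 13, 2]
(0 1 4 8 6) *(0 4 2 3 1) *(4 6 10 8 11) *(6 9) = [0, 2, 3, 1, 11, 5, 9, 7, 10, 6, 8, 4] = (1 2 3)(4 11)(6 9)(8 10)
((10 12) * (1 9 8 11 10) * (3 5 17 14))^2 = ((1 9 8 11 10 12)(3 5 17 14))^2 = (1 8 10)(3 17)(5 14)(9 11 12)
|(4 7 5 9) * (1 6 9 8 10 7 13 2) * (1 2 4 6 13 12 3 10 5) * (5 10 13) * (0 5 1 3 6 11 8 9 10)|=|(0 5 9 11 8)(3 13 4 12 6 10 7)|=35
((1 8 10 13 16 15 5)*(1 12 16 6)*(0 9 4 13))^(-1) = ((0 9 4 13 6 1 8 10)(5 12 16 15))^(-1) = (0 10 8 1 6 13 4 9)(5 15 16 12)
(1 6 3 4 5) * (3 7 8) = (1 6 7 8 3 4 5) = [0, 6, 2, 4, 5, 1, 7, 8, 3]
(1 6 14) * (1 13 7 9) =[0, 6, 2, 3, 4, 5, 14, 9, 8, 1, 10, 11, 12, 7, 13] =(1 6 14 13 7 9)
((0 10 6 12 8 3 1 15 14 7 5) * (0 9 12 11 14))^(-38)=((0 10 6 11 14 7 5 9 12 8 3 1 15))^(-38)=(0 10 6 11 14 7 5 9 12 8 3 1 15)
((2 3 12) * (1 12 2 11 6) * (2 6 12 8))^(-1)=(1 6 3 2 8)(11 12)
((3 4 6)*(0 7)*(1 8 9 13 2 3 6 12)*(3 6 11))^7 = (0 7)(1 3 2 8 4 6 9 12 11 13)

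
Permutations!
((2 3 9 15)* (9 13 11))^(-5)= (2 3 13 11 9 15)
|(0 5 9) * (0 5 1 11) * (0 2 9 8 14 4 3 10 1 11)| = 11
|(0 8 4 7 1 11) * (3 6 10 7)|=9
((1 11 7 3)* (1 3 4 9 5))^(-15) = (1 4)(5 7)(9 11)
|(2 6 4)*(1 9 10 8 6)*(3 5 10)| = 9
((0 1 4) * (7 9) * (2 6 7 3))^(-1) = (0 4 1)(2 3 9 7 6)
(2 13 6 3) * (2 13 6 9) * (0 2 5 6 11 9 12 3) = (0 2 11 9 5 6)(3 13 12) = [2, 1, 11, 13, 4, 6, 0, 7, 8, 5, 10, 9, 3, 12]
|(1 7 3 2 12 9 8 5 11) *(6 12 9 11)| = |(1 7 3 2 9 8 5 6 12 11)| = 10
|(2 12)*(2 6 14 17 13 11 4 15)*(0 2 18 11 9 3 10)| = |(0 2 12 6 14 17 13 9 3 10)(4 15 18 11)| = 20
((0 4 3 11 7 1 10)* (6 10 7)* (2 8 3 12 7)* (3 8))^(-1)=((0 4 12 7 1 2 3 11 6 10))^(-1)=(0 10 6 11 3 2 1 7 12 4)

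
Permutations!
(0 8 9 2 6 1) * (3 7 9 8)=[3, 0, 6, 7, 4, 5, 1, 9, 8, 2]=(0 3 7 9 2 6 1)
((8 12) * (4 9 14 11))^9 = ((4 9 14 11)(8 12))^9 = (4 9 14 11)(8 12)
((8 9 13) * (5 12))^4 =((5 12)(8 9 13))^4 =(8 9 13)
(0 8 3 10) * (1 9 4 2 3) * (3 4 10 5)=(0 8 1 9 10)(2 4)(3 5)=[8, 9, 4, 5, 2, 3, 6, 7, 1, 10, 0]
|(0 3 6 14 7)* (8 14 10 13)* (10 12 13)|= 8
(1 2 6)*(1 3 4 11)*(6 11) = [0, 2, 11, 4, 6, 5, 3, 7, 8, 9, 10, 1] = (1 2 11)(3 4 6)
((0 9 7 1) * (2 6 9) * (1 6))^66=(9)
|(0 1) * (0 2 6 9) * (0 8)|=|(0 1 2 6 9 8)|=6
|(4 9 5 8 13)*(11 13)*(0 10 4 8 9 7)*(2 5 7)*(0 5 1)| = |(0 10 4 2 1)(5 9 7)(8 11 13)| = 15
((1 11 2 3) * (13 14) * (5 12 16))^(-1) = (1 3 2 11)(5 16 12)(13 14)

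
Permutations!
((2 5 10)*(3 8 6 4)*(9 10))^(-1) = ((2 5 9 10)(3 8 6 4))^(-1) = (2 10 9 5)(3 4 6 8)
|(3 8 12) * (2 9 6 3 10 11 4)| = 9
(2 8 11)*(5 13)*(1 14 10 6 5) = (1 14 10 6 5 13)(2 8 11) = [0, 14, 8, 3, 4, 13, 5, 7, 11, 9, 6, 2, 12, 1, 10]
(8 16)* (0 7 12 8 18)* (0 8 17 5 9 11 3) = (0 7 12 17 5 9 11 3)(8 16 18) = [7, 1, 2, 0, 4, 9, 6, 12, 16, 11, 10, 3, 17, 13, 14, 15, 18, 5, 8]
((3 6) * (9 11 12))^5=(3 6)(9 12 11)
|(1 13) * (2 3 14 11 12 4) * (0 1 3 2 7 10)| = 10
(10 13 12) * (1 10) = (1 10 13 12) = [0, 10, 2, 3, 4, 5, 6, 7, 8, 9, 13, 11, 1, 12]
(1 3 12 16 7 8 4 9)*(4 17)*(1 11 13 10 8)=[0, 3, 2, 12, 9, 5, 6, 1, 17, 11, 8, 13, 16, 10, 14, 15, 7, 4]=(1 3 12 16 7)(4 9 11 13 10 8 17)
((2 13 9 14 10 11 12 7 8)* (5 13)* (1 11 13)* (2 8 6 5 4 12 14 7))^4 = ((1 11 14 10 13 9 7 6 5)(2 4 12))^4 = (1 13 5 10 6 14 7 11 9)(2 4 12)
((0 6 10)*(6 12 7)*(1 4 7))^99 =(0 12 1 4 7 6 10) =((0 12 1 4 7 6 10))^99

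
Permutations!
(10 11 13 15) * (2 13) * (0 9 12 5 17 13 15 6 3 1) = [9, 0, 15, 1, 4, 17, 3, 7, 8, 12, 11, 2, 5, 6, 14, 10, 16, 13] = (0 9 12 5 17 13 6 3 1)(2 15 10 11)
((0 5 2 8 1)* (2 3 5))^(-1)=(0 1 8 2)(3 5)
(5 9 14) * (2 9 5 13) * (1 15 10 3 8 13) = [0, 15, 9, 8, 4, 5, 6, 7, 13, 14, 3, 11, 12, 2, 1, 10] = (1 15 10 3 8 13 2 9 14)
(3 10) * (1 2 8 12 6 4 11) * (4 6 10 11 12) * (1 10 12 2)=(12)(2 8 4)(3 11 10)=[0, 1, 8, 11, 2, 5, 6, 7, 4, 9, 3, 10, 12]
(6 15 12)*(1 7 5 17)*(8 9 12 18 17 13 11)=[0, 7, 2, 3, 4, 13, 15, 5, 9, 12, 10, 8, 6, 11, 14, 18, 16, 1, 17]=(1 7 5 13 11 8 9 12 6 15 18 17)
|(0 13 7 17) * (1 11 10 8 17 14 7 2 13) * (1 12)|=14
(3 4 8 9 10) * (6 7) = (3 4 8 9 10)(6 7) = [0, 1, 2, 4, 8, 5, 7, 6, 9, 10, 3]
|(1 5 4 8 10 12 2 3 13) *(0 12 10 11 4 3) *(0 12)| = |(1 5 3 13)(2 12)(4 8 11)| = 12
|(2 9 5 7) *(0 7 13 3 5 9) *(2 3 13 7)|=6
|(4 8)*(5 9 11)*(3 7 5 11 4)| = 6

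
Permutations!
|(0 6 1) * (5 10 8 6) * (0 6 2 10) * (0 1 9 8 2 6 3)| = |(0 5 1 3)(2 10)(6 9 8)| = 12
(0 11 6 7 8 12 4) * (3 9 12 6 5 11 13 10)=(0 13 10 3 9 12 4)(5 11)(6 7 8)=[13, 1, 2, 9, 0, 11, 7, 8, 6, 12, 3, 5, 4, 10]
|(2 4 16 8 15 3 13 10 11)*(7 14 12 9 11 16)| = 42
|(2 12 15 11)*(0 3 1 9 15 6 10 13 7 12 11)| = |(0 3 1 9 15)(2 11)(6 10 13 7 12)| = 10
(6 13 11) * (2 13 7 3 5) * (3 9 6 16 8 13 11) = (2 11 16 8 13 3 5)(6 7 9) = [0, 1, 11, 5, 4, 2, 7, 9, 13, 6, 10, 16, 12, 3, 14, 15, 8]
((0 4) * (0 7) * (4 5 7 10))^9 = (4 10)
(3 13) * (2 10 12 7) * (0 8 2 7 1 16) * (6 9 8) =(0 6 9 8 2 10 12 1 16)(3 13) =[6, 16, 10, 13, 4, 5, 9, 7, 2, 8, 12, 11, 1, 3, 14, 15, 0]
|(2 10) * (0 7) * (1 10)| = |(0 7)(1 10 2)| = 6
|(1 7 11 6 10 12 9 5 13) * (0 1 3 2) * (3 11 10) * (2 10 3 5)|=|(0 1 7 3 10 12 9 2)(5 13 11 6)|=8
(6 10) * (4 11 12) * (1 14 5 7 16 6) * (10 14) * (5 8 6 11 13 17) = (1 10)(4 13 17 5 7 16 11 12)(6 14 8) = [0, 10, 2, 3, 13, 7, 14, 16, 6, 9, 1, 12, 4, 17, 8, 15, 11, 5]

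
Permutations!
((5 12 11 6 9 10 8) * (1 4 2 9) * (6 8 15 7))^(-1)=((1 4 2 9 10 15 7 6)(5 12 11 8))^(-1)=(1 6 7 15 10 9 2 4)(5 8 11 12)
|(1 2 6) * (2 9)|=|(1 9 2 6)|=4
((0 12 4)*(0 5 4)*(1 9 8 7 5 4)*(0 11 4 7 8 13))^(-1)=(0 13 9 1 5 7 4 11 12)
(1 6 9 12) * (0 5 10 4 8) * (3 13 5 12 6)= (0 12 1 3 13 5 10 4 8)(6 9)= [12, 3, 2, 13, 8, 10, 9, 7, 0, 6, 4, 11, 1, 5]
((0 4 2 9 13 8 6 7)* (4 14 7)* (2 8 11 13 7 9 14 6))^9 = ((0 6 4 8 2 14 9 7)(11 13))^9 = (0 6 4 8 2 14 9 7)(11 13)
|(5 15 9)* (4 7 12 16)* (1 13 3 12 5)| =|(1 13 3 12 16 4 7 5 15 9)| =10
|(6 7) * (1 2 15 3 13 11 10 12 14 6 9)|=12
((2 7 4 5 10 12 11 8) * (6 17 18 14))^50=(2 4 10 11)(5 12 8 7)(6 18)(14 17)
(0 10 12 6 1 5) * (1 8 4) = (0 10 12 6 8 4 1 5) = [10, 5, 2, 3, 1, 0, 8, 7, 4, 9, 12, 11, 6]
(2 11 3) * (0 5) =(0 5)(2 11 3) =[5, 1, 11, 2, 4, 0, 6, 7, 8, 9, 10, 3]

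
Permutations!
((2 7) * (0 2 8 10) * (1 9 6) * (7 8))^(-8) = (10)(1 9 6) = ((0 2 8 10)(1 9 6))^(-8)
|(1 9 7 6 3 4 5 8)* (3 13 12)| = |(1 9 7 6 13 12 3 4 5 8)| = 10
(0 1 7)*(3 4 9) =[1, 7, 2, 4, 9, 5, 6, 0, 8, 3] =(0 1 7)(3 4 9)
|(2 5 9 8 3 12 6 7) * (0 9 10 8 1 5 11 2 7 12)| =|(0 9 1 5 10 8 3)(2 11)(6 12)| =14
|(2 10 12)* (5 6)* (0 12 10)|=|(0 12 2)(5 6)|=6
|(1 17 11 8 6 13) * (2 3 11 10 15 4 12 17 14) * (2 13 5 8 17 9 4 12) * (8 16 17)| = 39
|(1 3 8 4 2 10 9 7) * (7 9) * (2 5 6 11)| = 10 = |(1 3 8 4 5 6 11 2 10 7)|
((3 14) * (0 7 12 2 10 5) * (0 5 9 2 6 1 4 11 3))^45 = (14)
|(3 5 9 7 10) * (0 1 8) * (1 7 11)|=|(0 7 10 3 5 9 11 1 8)|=9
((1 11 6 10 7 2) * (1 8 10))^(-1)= ((1 11 6)(2 8 10 7))^(-1)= (1 6 11)(2 7 10 8)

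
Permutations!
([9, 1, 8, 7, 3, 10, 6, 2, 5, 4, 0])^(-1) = (0 10 5 8 2 7 3 4 9)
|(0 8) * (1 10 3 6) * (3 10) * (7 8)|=|(10)(0 7 8)(1 3 6)|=3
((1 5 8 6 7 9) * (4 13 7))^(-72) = (13)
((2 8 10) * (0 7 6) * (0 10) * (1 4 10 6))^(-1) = (0 8 2 10 4 1 7)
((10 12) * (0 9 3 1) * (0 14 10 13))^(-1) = ((0 9 3 1 14 10 12 13))^(-1) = (0 13 12 10 14 1 3 9)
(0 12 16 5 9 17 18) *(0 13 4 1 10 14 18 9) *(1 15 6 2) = (0 12 16 5)(1 10 14 18 13 4 15 6 2)(9 17) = [12, 10, 1, 3, 15, 0, 2, 7, 8, 17, 14, 11, 16, 4, 18, 6, 5, 9, 13]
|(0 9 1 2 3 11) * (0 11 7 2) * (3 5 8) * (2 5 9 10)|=20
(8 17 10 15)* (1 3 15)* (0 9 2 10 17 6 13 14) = (17)(0 9 2 10 1 3 15 8 6 13 14) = [9, 3, 10, 15, 4, 5, 13, 7, 6, 2, 1, 11, 12, 14, 0, 8, 16, 17]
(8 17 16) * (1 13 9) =(1 13 9)(8 17 16) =[0, 13, 2, 3, 4, 5, 6, 7, 17, 1, 10, 11, 12, 9, 14, 15, 8, 16]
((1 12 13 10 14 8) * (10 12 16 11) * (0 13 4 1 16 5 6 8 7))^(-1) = (0 7 14 10 11 16 8 6 5 1 4 12 13)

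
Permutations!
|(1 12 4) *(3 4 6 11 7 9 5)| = 9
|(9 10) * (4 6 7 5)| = |(4 6 7 5)(9 10)| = 4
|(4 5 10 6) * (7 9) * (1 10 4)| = |(1 10 6)(4 5)(7 9)| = 6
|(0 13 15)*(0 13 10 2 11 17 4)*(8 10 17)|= 12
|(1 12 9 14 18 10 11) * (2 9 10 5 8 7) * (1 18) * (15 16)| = 22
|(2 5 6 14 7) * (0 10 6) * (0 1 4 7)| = 20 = |(0 10 6 14)(1 4 7 2 5)|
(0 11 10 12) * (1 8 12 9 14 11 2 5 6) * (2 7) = [7, 8, 5, 3, 4, 6, 1, 2, 12, 14, 9, 10, 0, 13, 11] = (0 7 2 5 6 1 8 12)(9 14 11 10)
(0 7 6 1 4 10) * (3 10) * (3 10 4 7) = [3, 7, 2, 4, 10, 5, 1, 6, 8, 9, 0] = (0 3 4 10)(1 7 6)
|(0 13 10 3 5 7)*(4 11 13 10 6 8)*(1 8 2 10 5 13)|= |(0 5 7)(1 8 4 11)(2 10 3 13 6)|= 60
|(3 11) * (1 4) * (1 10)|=|(1 4 10)(3 11)|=6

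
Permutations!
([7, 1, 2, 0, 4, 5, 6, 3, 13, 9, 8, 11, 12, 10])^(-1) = [3, 1, 2, 7, 4, 5, 6, 0, 10, 9, 13, 11, 12, 8]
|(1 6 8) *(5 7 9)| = |(1 6 8)(5 7 9)| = 3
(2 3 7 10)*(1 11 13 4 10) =(1 11 13 4 10 2 3 7) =[0, 11, 3, 7, 10, 5, 6, 1, 8, 9, 2, 13, 12, 4]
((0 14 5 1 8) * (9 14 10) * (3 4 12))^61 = (0 1 14 10 8 5 9)(3 4 12)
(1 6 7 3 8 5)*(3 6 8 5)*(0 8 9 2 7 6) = (0 8 3 5 1 9 2 7) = [8, 9, 7, 5, 4, 1, 6, 0, 3, 2]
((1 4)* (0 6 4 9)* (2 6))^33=((0 2 6 4 1 9))^33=(0 4)(1 2)(6 9)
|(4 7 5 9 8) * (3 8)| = |(3 8 4 7 5 9)| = 6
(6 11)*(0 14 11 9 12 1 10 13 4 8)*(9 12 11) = (0 14 9 11 6 12 1 10 13 4 8) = [14, 10, 2, 3, 8, 5, 12, 7, 0, 11, 13, 6, 1, 4, 9]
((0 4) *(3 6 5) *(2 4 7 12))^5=(12)(3 5 6)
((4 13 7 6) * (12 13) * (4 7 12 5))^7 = (4 5)(6 7)(12 13)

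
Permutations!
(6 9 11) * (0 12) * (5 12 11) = (0 11 6 9 5 12) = [11, 1, 2, 3, 4, 12, 9, 7, 8, 5, 10, 6, 0]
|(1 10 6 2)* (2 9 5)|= |(1 10 6 9 5 2)|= 6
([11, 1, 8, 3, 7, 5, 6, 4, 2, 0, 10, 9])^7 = (0 11 9)(2 8)(4 7)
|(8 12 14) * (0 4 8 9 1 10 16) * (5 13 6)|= 9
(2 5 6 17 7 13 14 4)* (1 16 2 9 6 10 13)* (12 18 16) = (1 12 18 16 2 5 10 13 14 4 9 6 17 7) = [0, 12, 5, 3, 9, 10, 17, 1, 8, 6, 13, 11, 18, 14, 4, 15, 2, 7, 16]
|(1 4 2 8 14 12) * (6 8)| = |(1 4 2 6 8 14 12)| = 7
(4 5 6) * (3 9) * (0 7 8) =[7, 1, 2, 9, 5, 6, 4, 8, 0, 3] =(0 7 8)(3 9)(4 5 6)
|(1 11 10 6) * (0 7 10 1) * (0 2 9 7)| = |(1 11)(2 9 7 10 6)| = 10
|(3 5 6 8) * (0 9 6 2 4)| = 8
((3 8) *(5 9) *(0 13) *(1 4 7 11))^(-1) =(0 13)(1 11 7 4)(3 8)(5 9) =((0 13)(1 4 7 11)(3 8)(5 9))^(-1)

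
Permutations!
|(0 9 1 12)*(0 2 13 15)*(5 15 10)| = |(0 9 1 12 2 13 10 5 15)| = 9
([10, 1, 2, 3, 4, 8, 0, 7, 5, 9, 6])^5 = (0 6 10)(5 8)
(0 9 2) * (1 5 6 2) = (0 9 1 5 6 2) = [9, 5, 0, 3, 4, 6, 2, 7, 8, 1]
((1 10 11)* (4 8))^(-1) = (1 11 10)(4 8)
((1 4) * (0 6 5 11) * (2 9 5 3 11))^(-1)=(0 11 3 6)(1 4)(2 5 9)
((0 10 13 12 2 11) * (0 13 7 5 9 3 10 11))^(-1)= ((0 11 13 12 2)(3 10 7 5 9))^(-1)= (0 2 12 13 11)(3 9 5 7 10)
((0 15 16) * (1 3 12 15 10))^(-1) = ((0 10 1 3 12 15 16))^(-1) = (0 16 15 12 3 1 10)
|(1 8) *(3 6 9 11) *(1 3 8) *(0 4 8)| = |(0 4 8 3 6 9 11)| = 7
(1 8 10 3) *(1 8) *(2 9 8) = (2 9 8 10 3) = [0, 1, 9, 2, 4, 5, 6, 7, 10, 8, 3]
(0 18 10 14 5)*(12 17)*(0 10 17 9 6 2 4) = (0 18 17 12 9 6 2 4)(5 10 14) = [18, 1, 4, 3, 0, 10, 2, 7, 8, 6, 14, 11, 9, 13, 5, 15, 16, 12, 17]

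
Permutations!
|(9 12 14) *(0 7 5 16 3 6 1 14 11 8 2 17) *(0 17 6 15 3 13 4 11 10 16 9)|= 30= |(17)(0 7 5 9 12 10 16 13 4 11 8 2 6 1 14)(3 15)|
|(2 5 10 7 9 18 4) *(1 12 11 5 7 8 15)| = 35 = |(1 12 11 5 10 8 15)(2 7 9 18 4)|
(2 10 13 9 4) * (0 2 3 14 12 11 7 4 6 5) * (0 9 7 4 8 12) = (0 2 10 13 7 8 12 11 4 3 14)(5 9 6) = [2, 1, 10, 14, 3, 9, 5, 8, 12, 6, 13, 4, 11, 7, 0]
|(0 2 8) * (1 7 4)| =|(0 2 8)(1 7 4)| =3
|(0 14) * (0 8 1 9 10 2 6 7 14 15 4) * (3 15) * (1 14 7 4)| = 18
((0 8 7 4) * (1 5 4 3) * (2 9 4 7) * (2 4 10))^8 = ((0 8 4)(1 5 7 3)(2 9 10))^8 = (0 4 8)(2 10 9)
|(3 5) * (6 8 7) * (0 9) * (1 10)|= 6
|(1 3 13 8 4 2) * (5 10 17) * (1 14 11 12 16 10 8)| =|(1 3 13)(2 14 11 12 16 10 17 5 8 4)| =30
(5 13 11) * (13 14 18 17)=(5 14 18 17 13 11)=[0, 1, 2, 3, 4, 14, 6, 7, 8, 9, 10, 5, 12, 11, 18, 15, 16, 13, 17]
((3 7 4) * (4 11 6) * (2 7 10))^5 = ((2 7 11 6 4 3 10))^5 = (2 3 6 7 10 4 11)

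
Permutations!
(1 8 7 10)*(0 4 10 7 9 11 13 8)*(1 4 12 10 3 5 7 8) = (0 12 10 4 3 5 7 8 9 11 13 1) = [12, 0, 2, 5, 3, 7, 6, 8, 9, 11, 4, 13, 10, 1]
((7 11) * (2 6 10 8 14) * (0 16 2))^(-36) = ((0 16 2 6 10 8 14)(7 11))^(-36) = (0 14 8 10 6 2 16)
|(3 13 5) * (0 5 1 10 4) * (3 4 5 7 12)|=|(0 7 12 3 13 1 10 5 4)|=9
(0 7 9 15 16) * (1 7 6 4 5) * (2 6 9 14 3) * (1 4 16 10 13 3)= (0 9 15 10 13 3 2 6 16)(1 7 14)(4 5)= [9, 7, 6, 2, 5, 4, 16, 14, 8, 15, 13, 11, 12, 3, 1, 10, 0]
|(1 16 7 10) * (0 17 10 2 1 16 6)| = 8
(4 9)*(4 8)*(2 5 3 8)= [0, 1, 5, 8, 9, 3, 6, 7, 4, 2]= (2 5 3 8 4 9)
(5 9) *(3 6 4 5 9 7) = (9)(3 6 4 5 7) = [0, 1, 2, 6, 5, 7, 4, 3, 8, 9]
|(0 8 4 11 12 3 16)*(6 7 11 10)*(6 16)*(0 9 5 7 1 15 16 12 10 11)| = |(0 8 4 11 10 12 3 6 1 15 16 9 5 7)| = 14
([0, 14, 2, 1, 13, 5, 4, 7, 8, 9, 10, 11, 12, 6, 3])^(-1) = (1 3 14)(4 6 13)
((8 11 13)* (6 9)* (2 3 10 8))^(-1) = ((2 3 10 8 11 13)(6 9))^(-1) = (2 13 11 8 10 3)(6 9)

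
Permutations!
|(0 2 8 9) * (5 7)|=|(0 2 8 9)(5 7)|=4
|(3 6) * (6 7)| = |(3 7 6)| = 3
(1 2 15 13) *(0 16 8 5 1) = [16, 2, 15, 3, 4, 1, 6, 7, 5, 9, 10, 11, 12, 0, 14, 13, 8] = (0 16 8 5 1 2 15 13)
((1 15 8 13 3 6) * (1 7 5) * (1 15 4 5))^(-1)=(1 7 6 3 13 8 15 5 4)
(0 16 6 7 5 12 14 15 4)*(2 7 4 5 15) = (0 16 6 4)(2 7 15 5 12 14) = [16, 1, 7, 3, 0, 12, 4, 15, 8, 9, 10, 11, 14, 13, 2, 5, 6]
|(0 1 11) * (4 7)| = |(0 1 11)(4 7)| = 6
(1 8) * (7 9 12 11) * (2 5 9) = (1 8)(2 5 9 12 11 7) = [0, 8, 5, 3, 4, 9, 6, 2, 1, 12, 10, 7, 11]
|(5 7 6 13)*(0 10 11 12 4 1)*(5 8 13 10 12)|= |(0 12 4 1)(5 7 6 10 11)(8 13)|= 20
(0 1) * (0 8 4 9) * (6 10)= (0 1 8 4 9)(6 10)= [1, 8, 2, 3, 9, 5, 10, 7, 4, 0, 6]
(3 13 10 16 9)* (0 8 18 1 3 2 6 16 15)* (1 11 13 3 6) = (0 8 18 11 13 10 15)(1 6 16 9 2) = [8, 6, 1, 3, 4, 5, 16, 7, 18, 2, 15, 13, 12, 10, 14, 0, 9, 17, 11]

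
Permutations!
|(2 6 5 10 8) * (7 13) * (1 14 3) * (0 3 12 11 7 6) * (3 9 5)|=24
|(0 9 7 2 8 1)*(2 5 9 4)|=15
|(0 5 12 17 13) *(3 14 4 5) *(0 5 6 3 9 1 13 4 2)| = 12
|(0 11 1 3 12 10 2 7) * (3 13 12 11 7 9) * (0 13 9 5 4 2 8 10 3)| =24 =|(0 7 13 12 3 11 1 9)(2 5 4)(8 10)|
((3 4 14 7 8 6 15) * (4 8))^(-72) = ((3 8 6 15)(4 14 7))^(-72) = (15)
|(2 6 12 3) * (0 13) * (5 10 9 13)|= 20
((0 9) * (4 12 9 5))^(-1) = ((0 5 4 12 9))^(-1) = (0 9 12 4 5)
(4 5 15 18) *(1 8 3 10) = (1 8 3 10)(4 5 15 18) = [0, 8, 2, 10, 5, 15, 6, 7, 3, 9, 1, 11, 12, 13, 14, 18, 16, 17, 4]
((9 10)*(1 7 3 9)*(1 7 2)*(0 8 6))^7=(0 8 6)(1 2)(3 7 10 9)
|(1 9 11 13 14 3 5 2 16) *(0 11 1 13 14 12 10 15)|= |(0 11 14 3 5 2 16 13 12 10 15)(1 9)|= 22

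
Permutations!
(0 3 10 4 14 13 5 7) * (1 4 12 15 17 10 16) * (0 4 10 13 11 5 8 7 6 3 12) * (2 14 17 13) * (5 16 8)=[12, 10, 14, 8, 17, 6, 3, 4, 7, 9, 0, 16, 15, 5, 11, 13, 1, 2]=(0 12 15 13 5 6 3 8 7 4 17 2 14 11 16 1 10)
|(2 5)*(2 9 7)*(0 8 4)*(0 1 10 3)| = |(0 8 4 1 10 3)(2 5 9 7)| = 12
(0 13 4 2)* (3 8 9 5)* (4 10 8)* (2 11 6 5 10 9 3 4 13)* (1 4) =(0 2)(1 4 11 6 5)(3 13 9 10 8) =[2, 4, 0, 13, 11, 1, 5, 7, 3, 10, 8, 6, 12, 9]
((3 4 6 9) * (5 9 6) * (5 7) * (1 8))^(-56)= (3 9 5 7 4)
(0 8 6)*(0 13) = [8, 1, 2, 3, 4, 5, 13, 7, 6, 9, 10, 11, 12, 0] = (0 8 6 13)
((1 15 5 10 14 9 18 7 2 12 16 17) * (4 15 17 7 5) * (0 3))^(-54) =(2 16)(5 10 14 9 18)(7 12)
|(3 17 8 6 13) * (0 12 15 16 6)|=9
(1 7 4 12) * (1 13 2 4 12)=(1 7 12 13 2 4)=[0, 7, 4, 3, 1, 5, 6, 12, 8, 9, 10, 11, 13, 2]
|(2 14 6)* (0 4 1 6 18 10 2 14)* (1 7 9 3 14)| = |(0 4 7 9 3 14 18 10 2)(1 6)| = 18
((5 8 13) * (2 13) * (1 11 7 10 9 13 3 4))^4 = ((1 11 7 10 9 13 5 8 2 3 4))^4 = (1 9 2 11 13 3 7 5 4 10 8)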